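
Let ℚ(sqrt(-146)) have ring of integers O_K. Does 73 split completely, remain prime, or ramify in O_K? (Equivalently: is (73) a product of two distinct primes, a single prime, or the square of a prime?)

ramified — (73) = 𝔭²

-146 mod 4 = 2, hence disc K = 4·(-146) = -584 and O_K = ℤ[√-146].
73 divides disc(K) = -584, so 73 ramifies.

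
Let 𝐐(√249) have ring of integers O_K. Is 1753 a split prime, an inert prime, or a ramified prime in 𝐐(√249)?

249 mod 4 = 1, hence disc K = 249 and O_K = ℤ[(1+√249)/2].
Since gcd(1753, 249) = 1 the prime 1753 does not ramify.
Compute (249/1753) via Euler: 249^((1753-1)/2) mod 1753 = 1, so (249/1753) = 1.
(249/1753) = 1, so 1753 splits.

1753 splits in O_K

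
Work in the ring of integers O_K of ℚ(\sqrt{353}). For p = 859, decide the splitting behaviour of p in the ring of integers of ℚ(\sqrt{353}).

Since 353 ≡ 1 mod 4, the ring of integers is ℤ[(1+√353)/2] with discriminant 353.
disc(K) = 353 is not divisible by 859; 859 is unramified.
Legendre symbol by Euler's criterion: (353/859) ≡ 353^429 ≡ 1 (mod 859), i.e. (353/859) = 1.
(353/859) = 1, so 859 splits.

split — (859) = 𝔭₁𝔭₂ with 𝔭₁ ≠ 𝔭₂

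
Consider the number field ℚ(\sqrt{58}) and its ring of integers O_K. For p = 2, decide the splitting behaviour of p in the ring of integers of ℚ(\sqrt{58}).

d = 58 ≡ 2 (mod 4), so O_K = ℤ[√58] and disc(K) = 4d = 232.
Ramification test: 2 | 232. The prime 2 ramifies in K.

ramifies in O_K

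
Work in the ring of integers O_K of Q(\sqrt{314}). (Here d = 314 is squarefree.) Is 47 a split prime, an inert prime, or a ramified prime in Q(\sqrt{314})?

47 splits in O_K

Since 314 ≢ 1 mod 4, the ring of integers is ℤ[√314] with discriminant 4·314 = 1256.
Since gcd(47, 1256) = 1 the prime 47 does not ramify.
(314/47) = 32^23 mod 47 = 1, giving Legendre symbol 1.
(314/47) = 1, so 47 splits.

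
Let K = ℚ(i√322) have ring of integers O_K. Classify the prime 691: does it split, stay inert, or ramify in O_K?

Since -322 ≢ 1 mod 4, the ring of integers is ℤ[√-322] with discriminant 4·(-322) = -1288.
Since gcd(691, -1288) = 1 the prime 691 does not ramify.
Compute (-322/691) via Euler: 369^((691-1)/2) mod 691 = 690, so (-322/691) = -1.
(-322/691) = -1, so 691 is inert.

p is inert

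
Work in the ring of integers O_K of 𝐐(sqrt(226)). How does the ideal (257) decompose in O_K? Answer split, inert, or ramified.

split

Since 226 ≢ 1 mod 4, the ring of integers is ℤ[√226] with discriminant 4·226 = 904.
257 ∤ 904, so 257 is unramified.
Euler's criterion: 226^128 mod 257 = 1. Thus (226|257) = 1.
(226/257) = 1, so 257 splits.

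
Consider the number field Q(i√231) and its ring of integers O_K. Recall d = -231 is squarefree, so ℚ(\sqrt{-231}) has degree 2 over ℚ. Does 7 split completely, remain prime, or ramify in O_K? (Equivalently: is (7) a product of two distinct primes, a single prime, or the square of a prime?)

Since -231 ≡ 1 mod 4, the ring of integers is ℤ[(1+√-231)/2] with discriminant -231.
7 divides disc(K) = -231, so 7 ramifies.

ramified — (7) = 𝔭²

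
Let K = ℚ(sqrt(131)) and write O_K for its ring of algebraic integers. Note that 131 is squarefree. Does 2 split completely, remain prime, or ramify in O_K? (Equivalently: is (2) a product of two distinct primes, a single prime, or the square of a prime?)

d = 131 ≡ 3 (mod 4), so O_K = ℤ[√131] and disc(K) = 4d = 524.
2 divides disc(K) = 524, so 2 ramifies.

ramified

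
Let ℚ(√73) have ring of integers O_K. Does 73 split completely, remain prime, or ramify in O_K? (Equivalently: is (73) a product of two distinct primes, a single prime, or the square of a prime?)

d = 73 ≡ 1 (mod 4), so O_K = ℤ[(1+√73)/2] and disc(K) = d = 73.
Ramification test: 73 | 73. The prime 73 ramifies in K.

ramified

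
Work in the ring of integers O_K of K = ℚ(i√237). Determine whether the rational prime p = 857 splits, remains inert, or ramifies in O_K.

d = -237 ≡ 3 (mod 4), so O_K = ℤ[√-237] and disc(K) = 4d = -948.
disc(K) = -948 is not divisible by 857; 857 is unramified.
Compute (-237/857) via Euler: 620^((857-1)/2) mod 857 = 856, so (-237/857) = -1.
d is a non-residue mod p, hence 857 remains inert in O_K.

p is inert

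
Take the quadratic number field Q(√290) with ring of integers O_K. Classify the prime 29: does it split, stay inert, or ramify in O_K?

ramified

Since 290 ≢ 1 mod 4, the ring of integers is ℤ[√290] with discriminant 4·290 = 1160.
29 divides disc(K) = 1160, so 29 ramifies.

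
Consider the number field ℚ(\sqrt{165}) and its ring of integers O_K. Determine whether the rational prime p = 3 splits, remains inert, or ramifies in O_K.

Since 165 ≡ 1 mod 4, the ring of integers is ℤ[(1+√165)/2] with discriminant 165.
disc(K) = 165 = 3·55, so p = 3 is ramified.

ramified — (3) = 𝔭²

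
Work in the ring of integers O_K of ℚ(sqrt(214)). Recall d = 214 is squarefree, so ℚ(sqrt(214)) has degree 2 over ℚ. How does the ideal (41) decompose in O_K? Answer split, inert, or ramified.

split

d = 214 ≡ 2 (mod 4), so O_K = ℤ[√214] and disc(K) = 4d = 856.
disc(K) = 856 is not divisible by 41; 41 is unramified.
Legendre symbol by Euler's criterion: (214/41) ≡ 214^20 ≡ 1 (mod 41), i.e. (214/41) = 1.
Legendre symbol 1 ⇒ 41 is split.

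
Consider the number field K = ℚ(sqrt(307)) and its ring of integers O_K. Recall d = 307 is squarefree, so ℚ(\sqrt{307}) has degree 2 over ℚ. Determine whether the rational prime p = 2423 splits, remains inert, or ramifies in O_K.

307 mod 4 = 3, hence disc K = 4·307 = 1228 and O_K = ℤ[√307].
Since gcd(2423, 1228) = 1 the prime 2423 does not ramify.
Compute (307/2423) via Euler: 307^((2423-1)/2) mod 2423 = 2422, so (307/2423) = -1.
(307/2423) = -1, so 2423 is inert.

inert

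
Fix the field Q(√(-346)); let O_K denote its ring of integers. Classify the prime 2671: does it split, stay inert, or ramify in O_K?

Since -346 ≢ 1 mod 4, the ring of integers is ℤ[√-346] with discriminant 4·(-346) = -1384.
disc(K) = -1384 is not divisible by 2671; 2671 is unramified.
Legendre symbol by Euler's criterion: (-346/2671) ≡ (-346)^1335 ≡ 1 (mod 2671), i.e. (-346/2671) = 1.
d is a quadratic residue mod p, hence 2671 splits in O_K.

2671 splits in O_K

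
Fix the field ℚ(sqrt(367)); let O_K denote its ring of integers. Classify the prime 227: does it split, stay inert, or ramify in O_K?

p is inert

d = 367 ≡ 3 (mod 4), so O_K = ℤ[√367] and disc(K) = 4d = 1468.
disc(K) = 1468 is not divisible by 227; 227 is unramified.
(367/227) = 140^113 mod 227 = 226, giving Legendre symbol -1.
d is a non-residue mod p, hence 227 remains inert in O_K.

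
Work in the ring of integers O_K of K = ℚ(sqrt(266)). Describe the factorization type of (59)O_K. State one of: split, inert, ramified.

266 mod 4 = 2, hence disc K = 4·266 = 1064 and O_K = ℤ[√266].
Since gcd(59, 1064) = 1 the prime 59 does not ramify.
Compute (266/59) via Euler: 30^((59-1)/2) mod 59 = 58, so (266/59) = -1.
d is a non-residue mod p, hence 59 remains inert in O_K.

remains prime (inert)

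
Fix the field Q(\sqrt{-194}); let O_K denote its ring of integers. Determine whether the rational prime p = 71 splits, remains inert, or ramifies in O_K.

split

-194 mod 4 = 2, hence disc K = 4·(-194) = -776 and O_K = ℤ[√-194].
disc(K) = -776 is not divisible by 71; 71 is unramified.
(-194/71) = 19^35 mod 71 = 1, giving Legendre symbol 1.
(-194/71) = 1, so 71 splits.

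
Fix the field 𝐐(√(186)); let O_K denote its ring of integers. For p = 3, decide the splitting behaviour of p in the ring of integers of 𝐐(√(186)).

186 mod 4 = 2, hence disc K = 4·186 = 744 and O_K = ℤ[√186].
disc(K) = 744 = 3·248, so p = 3 is ramified.

ramified — (3) = 𝔭²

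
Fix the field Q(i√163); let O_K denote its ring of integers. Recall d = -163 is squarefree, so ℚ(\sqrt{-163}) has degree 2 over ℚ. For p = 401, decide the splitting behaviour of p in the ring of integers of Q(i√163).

p is inert

Since -163 ≡ 1 mod 4, the ring of integers is ℤ[(1+√-163)/2] with discriminant -163.
401 ∤ -163, so 401 is unramified.
Euler's criterion: (-163)^200 mod 401 = 400. Thus (-163|401) = -1.
(-163/401) = -1, so 401 is inert.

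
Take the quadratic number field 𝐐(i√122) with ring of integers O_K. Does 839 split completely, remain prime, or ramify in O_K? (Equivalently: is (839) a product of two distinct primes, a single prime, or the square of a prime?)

p is inert

d = -122 ≡ 2 (mod 4), so O_K = ℤ[√-122] and disc(K) = 4d = -488.
839 ∤ -488, so 839 is unramified.
Compute (-122/839) via Euler: 717^((839-1)/2) mod 839 = 838, so (-122/839) = -1.
Legendre symbol -1 ⇒ 839 is inert.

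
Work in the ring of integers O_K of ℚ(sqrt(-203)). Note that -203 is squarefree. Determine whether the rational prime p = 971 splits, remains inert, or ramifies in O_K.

split

d = -203 ≡ 1 (mod 4), so O_K = ℤ[(1+√-203)/2] and disc(K) = d = -203.
disc(K) = -203 is not divisible by 971; 971 is unramified.
Legendre symbol by Euler's criterion: (-203/971) ≡ (-203)^485 ≡ 1 (mod 971), i.e. (-203/971) = 1.
Legendre symbol 1 ⇒ 971 is split.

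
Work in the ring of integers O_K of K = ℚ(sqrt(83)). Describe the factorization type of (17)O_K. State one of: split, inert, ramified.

Since 83 ≢ 1 mod 4, the ring of integers is ℤ[√83] with discriminant 4·83 = 332.
17 ∤ 332, so 17 is unramified.
Euler's criterion: 83^8 mod 17 = 1. Thus (83|17) = 1.
d is a quadratic residue mod p, hence 17 splits in O_K.

17 splits in O_K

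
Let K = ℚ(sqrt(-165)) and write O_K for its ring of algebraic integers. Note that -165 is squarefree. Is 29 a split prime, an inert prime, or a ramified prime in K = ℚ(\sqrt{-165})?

split — (29) = 𝔭₁𝔭₂ with 𝔭₁ ≠ 𝔭₂

-165 mod 4 = 3, hence disc K = 4·(-165) = -660 and O_K = ℤ[√-165].
disc(K) = -660 is not divisible by 29; 29 is unramified.
Compute (-165/29) via Euler: 9^((29-1)/2) mod 29 = 1, so (-165/29) = 1.
(-165/29) = 1, so 29 splits.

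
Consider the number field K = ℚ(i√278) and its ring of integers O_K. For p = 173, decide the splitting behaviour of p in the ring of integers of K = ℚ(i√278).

inert — (173) stays prime in O_K

Since -278 ≢ 1 mod 4, the ring of integers is ℤ[√-278] with discriminant 4·(-278) = -1112.
Since gcd(173, -1112) = 1 the prime 173 does not ramify.
Euler's criterion: (-278)^86 mod 173 = 172. Thus (-278|173) = -1.
d is a non-residue mod p, hence 173 remains inert in O_K.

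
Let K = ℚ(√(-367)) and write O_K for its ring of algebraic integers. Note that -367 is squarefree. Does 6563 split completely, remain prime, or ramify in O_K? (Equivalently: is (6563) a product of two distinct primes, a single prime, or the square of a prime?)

Since -367 ≡ 1 mod 4, the ring of integers is ℤ[(1+√-367)/2] with discriminant -367.
Since gcd(6563, -367) = 1 the prime 6563 does not ramify.
Legendre symbol by Euler's criterion: (-367/6563) ≡ (-367)^3281 ≡ 1 (mod 6563), i.e. (-367/6563) = 1.
(-367/6563) = 1, so 6563 splits.

p splits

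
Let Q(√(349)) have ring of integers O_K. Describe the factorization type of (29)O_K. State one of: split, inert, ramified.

d = 349 ≡ 1 (mod 4), so O_K = ℤ[(1+√349)/2] and disc(K) = d = 349.
disc(K) = 349 is not divisible by 29; 29 is unramified.
Euler's criterion: 349^14 mod 29 = 1. Thus (349|29) = 1.
Legendre symbol 1 ⇒ 29 is split.

p splits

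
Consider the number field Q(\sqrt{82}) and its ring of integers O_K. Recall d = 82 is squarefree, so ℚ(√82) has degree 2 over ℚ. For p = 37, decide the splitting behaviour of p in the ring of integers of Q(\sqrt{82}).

p is inert

Since 82 ≢ 1 mod 4, the ring of integers is ℤ[√82] with discriminant 4·82 = 328.
Since gcd(37, 328) = 1 the prime 37 does not ramify.
Compute (82/37) via Euler: 8^((37-1)/2) mod 37 = 36, so (82/37) = -1.
Legendre symbol -1 ⇒ 37 is inert.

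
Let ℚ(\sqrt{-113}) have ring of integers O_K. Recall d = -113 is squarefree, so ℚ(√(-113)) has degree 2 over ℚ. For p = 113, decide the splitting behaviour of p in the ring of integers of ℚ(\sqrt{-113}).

-113 mod 4 = 3, hence disc K = 4·(-113) = -452 and O_K = ℤ[√-113].
disc(K) = -452 = 113·(-4), so p = 113 is ramified.

ramifies in O_K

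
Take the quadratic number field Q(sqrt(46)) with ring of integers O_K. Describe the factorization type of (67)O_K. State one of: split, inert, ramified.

inert — (67) stays prime in O_K

d = 46 ≡ 2 (mod 4), so O_K = ℤ[√46] and disc(K) = 4d = 184.
disc(K) = 184 is not divisible by 67; 67 is unramified.
Euler's criterion: 46^33 mod 67 = 66. Thus (46|67) = -1.
d is a non-residue mod p, hence 67 remains inert in O_K.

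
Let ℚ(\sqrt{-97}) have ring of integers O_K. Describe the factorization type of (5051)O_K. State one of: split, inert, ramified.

splits completely

Since -97 ≢ 1 mod 4, the ring of integers is ℤ[√-97] with discriminant 4·(-97) = -388.
Since gcd(5051, -388) = 1 the prime 5051 does not ramify.
Compute (-97/5051) via Euler: 4954^((5051-1)/2) mod 5051 = 1, so (-97/5051) = 1.
(-97/5051) = 1, so 5051 splits.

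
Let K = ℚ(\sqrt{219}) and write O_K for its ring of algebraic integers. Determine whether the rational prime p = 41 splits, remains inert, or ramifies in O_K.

Since 219 ≢ 1 mod 4, the ring of integers is ℤ[√219] with discriminant 4·219 = 876.
Since gcd(41, 876) = 1 the prime 41 does not ramify.
Euler's criterion: 219^20 mod 41 = 40. Thus (219|41) = -1.
(219/41) = -1, so 41 is inert.

remains prime (inert)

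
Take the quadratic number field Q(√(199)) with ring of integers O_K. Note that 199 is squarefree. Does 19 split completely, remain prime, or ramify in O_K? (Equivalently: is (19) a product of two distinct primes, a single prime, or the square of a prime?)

p splits

Since 199 ≢ 1 mod 4, the ring of integers is ℤ[√199] with discriminant 4·199 = 796.
19 ∤ 796, so 19 is unramified.
Compute (199/19) via Euler: 9^((19-1)/2) mod 19 = 1, so (199/19) = 1.
Legendre symbol 1 ⇒ 19 is split.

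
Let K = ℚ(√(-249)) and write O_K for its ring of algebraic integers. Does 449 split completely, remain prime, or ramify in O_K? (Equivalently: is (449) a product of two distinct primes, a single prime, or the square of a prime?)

split

-249 mod 4 = 3, hence disc K = 4·(-249) = -996 and O_K = ℤ[√-249].
Since gcd(449, -996) = 1 the prime 449 does not ramify.
Euler's criterion: (-249)^224 mod 449 = 1. Thus (-249|449) = 1.
(-249/449) = 1, so 449 splits.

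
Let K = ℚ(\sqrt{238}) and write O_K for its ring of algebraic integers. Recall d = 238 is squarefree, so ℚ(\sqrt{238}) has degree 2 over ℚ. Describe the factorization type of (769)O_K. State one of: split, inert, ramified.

p is inert

Since 238 ≢ 1 mod 4, the ring of integers is ℤ[√238] with discriminant 4·238 = 952.
disc(K) = 952 is not divisible by 769; 769 is unramified.
Legendre symbol by Euler's criterion: (238/769) ≡ 238^384 ≡ 768 (mod 769), i.e. (238/769) = -1.
d is a non-residue mod p, hence 769 remains inert in O_K.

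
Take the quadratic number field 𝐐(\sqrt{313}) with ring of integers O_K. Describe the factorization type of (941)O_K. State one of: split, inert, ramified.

split — (941) = 𝔭₁𝔭₂ with 𝔭₁ ≠ 𝔭₂

d = 313 ≡ 1 (mod 4), so O_K = ℤ[(1+√313)/2] and disc(K) = d = 313.
941 ∤ 313, so 941 is unramified.
Legendre symbol by Euler's criterion: (313/941) ≡ 313^470 ≡ 1 (mod 941), i.e. (313/941) = 1.
d is a quadratic residue mod p, hence 941 splits in O_K.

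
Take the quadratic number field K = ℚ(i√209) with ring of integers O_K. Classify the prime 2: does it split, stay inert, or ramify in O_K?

-209 mod 4 = 3, hence disc K = 4·(-209) = -836 and O_K = ℤ[√-209].
Ramification test: 2 | -836. The prime 2 ramifies in K.

ramified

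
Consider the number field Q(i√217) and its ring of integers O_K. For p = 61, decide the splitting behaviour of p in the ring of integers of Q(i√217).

61 splits in O_K

Since -217 ≢ 1 mod 4, the ring of integers is ℤ[√-217] with discriminant 4·(-217) = -868.
Since gcd(61, -868) = 1 the prime 61 does not ramify.
Compute (-217/61) via Euler: 27^((61-1)/2) mod 61 = 1, so (-217/61) = 1.
(-217/61) = 1, so 61 splits.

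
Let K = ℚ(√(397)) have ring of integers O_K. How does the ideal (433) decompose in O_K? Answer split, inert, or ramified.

397 mod 4 = 1, hence disc K = 397 and O_K = ℤ[(1+√397)/2].
433 ∤ 397, so 433 is unramified.
(397/433) = 397^216 mod 433 = 1, giving Legendre symbol 1.
Legendre symbol 1 ⇒ 433 is split.

split — (433) = 𝔭₁𝔭₂ with 𝔭₁ ≠ 𝔭₂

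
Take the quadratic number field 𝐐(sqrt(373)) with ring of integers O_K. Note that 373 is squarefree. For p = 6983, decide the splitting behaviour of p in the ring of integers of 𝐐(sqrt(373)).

373 mod 4 = 1, hence disc K = 373 and O_K = ℤ[(1+√373)/2].
disc(K) = 373 is not divisible by 6983; 6983 is unramified.
Compute (373/6983) via Euler: 373^((6983-1)/2) mod 6983 = 6982, so (373/6983) = -1.
Legendre symbol -1 ⇒ 6983 is inert.

6983 remains inert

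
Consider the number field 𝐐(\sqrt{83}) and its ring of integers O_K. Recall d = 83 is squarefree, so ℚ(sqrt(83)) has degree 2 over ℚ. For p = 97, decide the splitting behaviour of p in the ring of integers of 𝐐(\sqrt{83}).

p is inert

83 mod 4 = 3, hence disc K = 4·83 = 332 and O_K = ℤ[√83].
Since gcd(97, 332) = 1 the prime 97 does not ramify.
Legendre symbol by Euler's criterion: (83/97) ≡ 83^48 ≡ 96 (mod 97), i.e. (83/97) = -1.
(83/97) = -1, so 97 is inert.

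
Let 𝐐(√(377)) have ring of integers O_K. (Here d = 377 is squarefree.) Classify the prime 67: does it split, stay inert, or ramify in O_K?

inert

d = 377 ≡ 1 (mod 4), so O_K = ℤ[(1+√377)/2] and disc(K) = d = 377.
disc(K) = 377 is not divisible by 67; 67 is unramified.
(377/67) = 42^33 mod 67 = 66, giving Legendre symbol -1.
Legendre symbol -1 ⇒ 67 is inert.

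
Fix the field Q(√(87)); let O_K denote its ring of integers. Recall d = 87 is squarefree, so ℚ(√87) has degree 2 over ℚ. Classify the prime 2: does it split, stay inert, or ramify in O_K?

Since 87 ≢ 1 mod 4, the ring of integers is ℤ[√87] with discriminant 4·87 = 348.
disc(K) = 348 = 2·174, so p = 2 is ramified.

ramified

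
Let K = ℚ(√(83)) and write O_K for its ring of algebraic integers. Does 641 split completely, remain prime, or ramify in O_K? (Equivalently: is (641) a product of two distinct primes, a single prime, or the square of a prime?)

83 mod 4 = 3, hence disc K = 4·83 = 332 and O_K = ℤ[√83].
Since gcd(641, 332) = 1 the prime 641 does not ramify.
(83/641) = 83^320 mod 641 = 640, giving Legendre symbol -1.
(83/641) = -1, so 641 is inert.

remains prime (inert)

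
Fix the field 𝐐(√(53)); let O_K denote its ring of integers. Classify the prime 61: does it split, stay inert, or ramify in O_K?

inert

53 mod 4 = 1, hence disc K = 53 and O_K = ℤ[(1+√53)/2].
Since gcd(61, 53) = 1 the prime 61 does not ramify.
Compute (53/61) via Euler: 53^((61-1)/2) mod 61 = 60, so (53/61) = -1.
Legendre symbol -1 ⇒ 61 is inert.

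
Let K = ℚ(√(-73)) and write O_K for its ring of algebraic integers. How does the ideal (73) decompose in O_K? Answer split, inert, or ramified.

Since -73 ≢ 1 mod 4, the ring of integers is ℤ[√-73] with discriminant 4·(-73) = -292.
73 divides disc(K) = -292, so 73 ramifies.

ramified — (73) = 𝔭²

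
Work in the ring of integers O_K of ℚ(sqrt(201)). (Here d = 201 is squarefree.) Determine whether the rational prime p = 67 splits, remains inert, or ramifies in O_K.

201 mod 4 = 1, hence disc K = 201 and O_K = ℤ[(1+√201)/2].
67 divides disc(K) = 201, so 67 ramifies.

67 is ramified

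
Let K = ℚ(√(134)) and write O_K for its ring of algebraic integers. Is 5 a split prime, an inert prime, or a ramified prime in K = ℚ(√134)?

split

134 mod 4 = 2, hence disc K = 4·134 = 536 and O_K = ℤ[√134].
5 ∤ 536, so 5 is unramified.
Compute (134/5) via Euler: 4^((5-1)/2) mod 5 = 1, so (134/5) = 1.
(134/5) = 1, so 5 splits.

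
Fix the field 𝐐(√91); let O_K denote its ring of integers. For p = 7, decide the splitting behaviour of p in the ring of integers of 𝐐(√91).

ramifies in O_K

Since 91 ≢ 1 mod 4, the ring of integers is ℤ[√91] with discriminant 4·91 = 364.
Ramification test: 7 | 364. The prime 7 ramifies in K.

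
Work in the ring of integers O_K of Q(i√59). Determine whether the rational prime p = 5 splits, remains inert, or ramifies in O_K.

Since -59 ≡ 1 mod 4, the ring of integers is ℤ[(1+√-59)/2] with discriminant -59.
Since gcd(5, -59) = 1 the prime 5 does not ramify.
Legendre symbol by Euler's criterion: (-59/5) ≡ (-59)^2 ≡ 1 (mod 5), i.e. (-59/5) = 1.
Legendre symbol 1 ⇒ 5 is split.

split — (5) = 𝔭₁𝔭₂ with 𝔭₁ ≠ 𝔭₂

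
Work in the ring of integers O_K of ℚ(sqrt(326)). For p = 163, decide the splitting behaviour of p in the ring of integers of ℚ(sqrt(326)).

Since 326 ≢ 1 mod 4, the ring of integers is ℤ[√326] with discriminant 4·326 = 1304.
Ramification test: 163 | 1304. The prime 163 ramifies in K.

163 is ramified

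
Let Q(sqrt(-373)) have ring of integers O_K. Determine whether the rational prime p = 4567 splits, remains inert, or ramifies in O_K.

4567 remains inert

d = -373 ≡ 3 (mod 4), so O_K = ℤ[√-373] and disc(K) = 4d = -1492.
4567 ∤ -1492, so 4567 is unramified.
Euler's criterion: (-373)^2283 mod 4567 = 4566. Thus (-373|4567) = -1.
(-373/4567) = -1, so 4567 is inert.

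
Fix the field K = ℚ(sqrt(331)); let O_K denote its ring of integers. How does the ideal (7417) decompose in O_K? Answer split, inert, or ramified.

Since 331 ≢ 1 mod 4, the ring of integers is ℤ[√331] with discriminant 4·331 = 1324.
7417 ∤ 1324, so 7417 is unramified.
Euler's criterion: 331^3708 mod 7417 = 7416. Thus (331|7417) = -1.
(331/7417) = -1, so 7417 is inert.

inert — (7417) stays prime in O_K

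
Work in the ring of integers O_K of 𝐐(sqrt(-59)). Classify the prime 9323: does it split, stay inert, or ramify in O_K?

d = -59 ≡ 1 (mod 4), so O_K = ℤ[(1+√-59)/2] and disc(K) = d = -59.
Since gcd(9323, -59) = 1 the prime 9323 does not ramify.
Compute (-59/9323) via Euler: 9264^((9323-1)/2) mod 9323 = 1, so (-59/9323) = 1.
Legendre symbol 1 ⇒ 9323 is split.

9323 splits in O_K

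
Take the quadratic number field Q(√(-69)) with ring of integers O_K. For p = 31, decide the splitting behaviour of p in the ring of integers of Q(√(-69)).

Since -69 ≢ 1 mod 4, the ring of integers is ℤ[√-69] with discriminant 4·(-69) = -276.
disc(K) = -276 is not divisible by 31; 31 is unramified.
Euler's criterion: (-69)^15 mod 31 = 30. Thus (-69|31) = -1.
Legendre symbol -1 ⇒ 31 is inert.

p is inert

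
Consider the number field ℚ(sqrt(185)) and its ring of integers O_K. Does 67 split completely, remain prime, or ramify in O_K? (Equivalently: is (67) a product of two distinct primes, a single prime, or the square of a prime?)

Since 185 ≡ 1 mod 4, the ring of integers is ℤ[(1+√185)/2] with discriminant 185.
67 ∤ 185, so 67 is unramified.
Legendre symbol by Euler's criterion: (185/67) ≡ 185^33 ≡ 66 (mod 67), i.e. (185/67) = -1.
Legendre symbol -1 ⇒ 67 is inert.

67 remains inert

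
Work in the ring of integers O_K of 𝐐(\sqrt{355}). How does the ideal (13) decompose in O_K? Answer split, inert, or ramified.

p splits

355 mod 4 = 3, hence disc K = 4·355 = 1420 and O_K = ℤ[√355].
13 ∤ 1420, so 13 is unramified.
Euler's criterion: 355^6 mod 13 = 1. Thus (355|13) = 1.
d is a quadratic residue mod p, hence 13 splits in O_K.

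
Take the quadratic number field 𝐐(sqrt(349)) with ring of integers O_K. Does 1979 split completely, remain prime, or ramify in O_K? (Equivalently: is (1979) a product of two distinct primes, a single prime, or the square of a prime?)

1979 splits in O_K

349 mod 4 = 1, hence disc K = 349 and O_K = ℤ[(1+√349)/2].
Since gcd(1979, 349) = 1 the prime 1979 does not ramify.
Compute (349/1979) via Euler: 349^((1979-1)/2) mod 1979 = 1, so (349/1979) = 1.
d is a quadratic residue mod p, hence 1979 splits in O_K.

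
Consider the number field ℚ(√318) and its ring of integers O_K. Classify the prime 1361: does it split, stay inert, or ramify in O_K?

inert — (1361) stays prime in O_K

318 mod 4 = 2, hence disc K = 4·318 = 1272 and O_K = ℤ[√318].
disc(K) = 1272 is not divisible by 1361; 1361 is unramified.
Legendre symbol by Euler's criterion: (318/1361) ≡ 318^680 ≡ 1360 (mod 1361), i.e. (318/1361) = -1.
(318/1361) = -1, so 1361 is inert.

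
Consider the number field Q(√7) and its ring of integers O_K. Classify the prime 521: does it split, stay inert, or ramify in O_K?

521 remains inert

7 mod 4 = 3, hence disc K = 4·7 = 28 and O_K = ℤ[√7].
521 ∤ 28, so 521 is unramified.
Euler's criterion: 7^260 mod 521 = 520. Thus (7|521) = -1.
Legendre symbol -1 ⇒ 521 is inert.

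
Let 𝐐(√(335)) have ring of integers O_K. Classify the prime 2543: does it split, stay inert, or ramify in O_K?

Since 335 ≢ 1 mod 4, the ring of integers is ℤ[√335] with discriminant 4·335 = 1340.
Since gcd(2543, 1340) = 1 the prime 2543 does not ramify.
Euler's criterion: 335^1271 mod 2543 = 1. Thus (335|2543) = 1.
d is a quadratic residue mod p, hence 2543 splits in O_K.

split — (2543) = 𝔭₁𝔭₂ with 𝔭₁ ≠ 𝔭₂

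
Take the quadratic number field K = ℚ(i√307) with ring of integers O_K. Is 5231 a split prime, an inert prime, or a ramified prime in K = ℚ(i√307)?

inert — (5231) stays prime in O_K

-307 mod 4 = 1, hence disc K = -307 and O_K = ℤ[(1+√-307)/2].
disc(K) = -307 is not divisible by 5231; 5231 is unramified.
Compute (-307/5231) via Euler: 4924^((5231-1)/2) mod 5231 = 5230, so (-307/5231) = -1.
d is a non-residue mod p, hence 5231 remains inert in O_K.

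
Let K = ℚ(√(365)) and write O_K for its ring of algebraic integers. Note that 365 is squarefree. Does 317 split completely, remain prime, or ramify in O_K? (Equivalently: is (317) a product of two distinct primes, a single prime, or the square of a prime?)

inert

365 mod 4 = 1, hence disc K = 365 and O_K = ℤ[(1+√365)/2].
disc(K) = 365 is not divisible by 317; 317 is unramified.
(365/317) = 48^158 mod 317 = 316, giving Legendre symbol -1.
(365/317) = -1, so 317 is inert.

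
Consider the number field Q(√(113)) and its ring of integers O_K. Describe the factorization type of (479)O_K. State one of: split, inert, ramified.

113 mod 4 = 1, hence disc K = 113 and O_K = ℤ[(1+√113)/2].
disc(K) = 113 is not divisible by 479; 479 is unramified.
(113/479) = 113^239 mod 479 = 478, giving Legendre symbol -1.
Legendre symbol -1 ⇒ 479 is inert.

p is inert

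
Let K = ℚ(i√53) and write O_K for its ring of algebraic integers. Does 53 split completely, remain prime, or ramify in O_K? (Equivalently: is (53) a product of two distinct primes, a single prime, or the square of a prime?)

Since -53 ≢ 1 mod 4, the ring of integers is ℤ[√-53] with discriminant 4·(-53) = -212.
53 divides disc(K) = -212, so 53 ramifies.

ramified — (53) = 𝔭²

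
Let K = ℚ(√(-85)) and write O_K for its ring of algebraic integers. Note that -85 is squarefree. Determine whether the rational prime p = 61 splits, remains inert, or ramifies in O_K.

p is inert

Since -85 ≢ 1 mod 4, the ring of integers is ℤ[√-85] with discriminant 4·(-85) = -340.
61 ∤ -340, so 61 is unramified.
Euler's criterion: (-85)^30 mod 61 = 60. Thus (-85|61) = -1.
d is a non-residue mod p, hence 61 remains inert in O_K.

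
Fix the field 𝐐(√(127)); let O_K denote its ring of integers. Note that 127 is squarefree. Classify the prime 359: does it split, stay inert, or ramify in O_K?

127 mod 4 = 3, hence disc K = 4·127 = 508 and O_K = ℤ[√127].
359 ∤ 508, so 359 is unramified.
(127/359) = 127^179 mod 359 = 1, giving Legendre symbol 1.
Legendre symbol 1 ⇒ 359 is split.

359 splits in O_K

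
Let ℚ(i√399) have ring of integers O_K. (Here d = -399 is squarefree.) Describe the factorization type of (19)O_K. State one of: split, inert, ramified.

ramified

Since -399 ≡ 1 mod 4, the ring of integers is ℤ[(1+√-399)/2] with discriminant -399.
Ramification test: 19 | -399. The prime 19 ramifies in K.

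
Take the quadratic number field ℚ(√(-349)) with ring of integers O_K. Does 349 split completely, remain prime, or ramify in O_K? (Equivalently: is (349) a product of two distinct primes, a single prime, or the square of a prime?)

Since -349 ≢ 1 mod 4, the ring of integers is ℤ[√-349] with discriminant 4·(-349) = -1396.
disc(K) = -1396 = 349·(-4), so p = 349 is ramified.

p ramifies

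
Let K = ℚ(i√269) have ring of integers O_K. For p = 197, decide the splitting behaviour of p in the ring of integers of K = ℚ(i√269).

inert — (197) stays prime in O_K

d = -269 ≡ 3 (mod 4), so O_K = ℤ[√-269] and disc(K) = 4d = -1076.
197 ∤ -1076, so 197 is unramified.
Legendre symbol by Euler's criterion: (-269/197) ≡ (-269)^98 ≡ 196 (mod 197), i.e. (-269/197) = -1.
Legendre symbol -1 ⇒ 197 is inert.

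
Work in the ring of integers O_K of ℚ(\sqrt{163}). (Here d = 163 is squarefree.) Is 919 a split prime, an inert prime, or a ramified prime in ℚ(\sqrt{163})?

remains prime (inert)

163 mod 4 = 3, hence disc K = 4·163 = 652 and O_K = ℤ[√163].
919 ∤ 652, so 919 is unramified.
Legendre symbol by Euler's criterion: (163/919) ≡ 163^459 ≡ 918 (mod 919), i.e. (163/919) = -1.
Legendre symbol -1 ⇒ 919 is inert.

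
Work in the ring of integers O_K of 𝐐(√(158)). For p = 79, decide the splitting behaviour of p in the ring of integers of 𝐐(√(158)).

p ramifies

Since 158 ≢ 1 mod 4, the ring of integers is ℤ[√158] with discriminant 4·158 = 632.
disc(K) = 632 = 79·8, so p = 79 is ramified.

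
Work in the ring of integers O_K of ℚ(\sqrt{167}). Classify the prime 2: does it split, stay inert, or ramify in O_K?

ramifies in O_K

Since 167 ≢ 1 mod 4, the ring of integers is ℤ[√167] with discriminant 4·167 = 668.
2 divides disc(K) = 668, so 2 ramifies.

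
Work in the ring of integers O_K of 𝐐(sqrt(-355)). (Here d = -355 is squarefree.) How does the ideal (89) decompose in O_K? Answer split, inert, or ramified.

89 splits in O_K

Since -355 ≡ 1 mod 4, the ring of integers is ℤ[(1+√-355)/2] with discriminant -355.
89 ∤ -355, so 89 is unramified.
Compute (-355/89) via Euler: 1^((89-1)/2) mod 89 = 1, so (-355/89) = 1.
(-355/89) = 1, so 89 splits.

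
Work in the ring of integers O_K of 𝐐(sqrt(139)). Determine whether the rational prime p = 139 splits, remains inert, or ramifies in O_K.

139 mod 4 = 3, hence disc K = 4·139 = 556 and O_K = ℤ[√139].
139 divides disc(K) = 556, so 139 ramifies.

ramified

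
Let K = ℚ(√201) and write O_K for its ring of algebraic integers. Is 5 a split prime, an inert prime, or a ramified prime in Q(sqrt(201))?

Since 201 ≡ 1 mod 4, the ring of integers is ℤ[(1+√201)/2] with discriminant 201.
disc(K) = 201 is not divisible by 5; 5 is unramified.
Euler's criterion: 201^2 mod 5 = 1. Thus (201|5) = 1.
(201/5) = 1, so 5 splits.

p splits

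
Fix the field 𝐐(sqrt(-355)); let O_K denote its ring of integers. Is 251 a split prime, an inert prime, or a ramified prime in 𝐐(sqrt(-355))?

d = -355 ≡ 1 (mod 4), so O_K = ℤ[(1+√-355)/2] and disc(K) = d = -355.
disc(K) = -355 is not divisible by 251; 251 is unramified.
(-355/251) = 147^125 mod 251 = 1, giving Legendre symbol 1.
d is a quadratic residue mod p, hence 251 splits in O_K.

split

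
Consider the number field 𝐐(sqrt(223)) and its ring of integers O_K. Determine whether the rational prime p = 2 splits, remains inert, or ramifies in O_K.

d = 223 ≡ 3 (mod 4), so O_K = ℤ[√223] and disc(K) = 4d = 892.
2 divides disc(K) = 892, so 2 ramifies.

ramified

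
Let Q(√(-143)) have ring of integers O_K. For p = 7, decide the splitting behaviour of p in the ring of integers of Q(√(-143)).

split

-143 mod 4 = 1, hence disc K = -143 and O_K = ℤ[(1+√-143)/2].
7 ∤ -143, so 7 is unramified.
(-143/7) = 4^3 mod 7 = 1, giving Legendre symbol 1.
d is a quadratic residue mod p, hence 7 splits in O_K.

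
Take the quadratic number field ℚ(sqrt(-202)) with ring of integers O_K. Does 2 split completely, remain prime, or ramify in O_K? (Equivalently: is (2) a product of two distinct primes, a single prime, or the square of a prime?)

2 is ramified

Since -202 ≢ 1 mod 4, the ring of integers is ℤ[√-202] with discriminant 4·(-202) = -808.
Ramification test: 2 | -808. The prime 2 ramifies in K.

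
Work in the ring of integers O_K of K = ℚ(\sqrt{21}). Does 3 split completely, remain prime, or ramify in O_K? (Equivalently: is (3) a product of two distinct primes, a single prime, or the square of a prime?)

Since 21 ≡ 1 mod 4, the ring of integers is ℤ[(1+√21)/2] with discriminant 21.
disc(K) = 21 = 3·7, so p = 3 is ramified.

3 is ramified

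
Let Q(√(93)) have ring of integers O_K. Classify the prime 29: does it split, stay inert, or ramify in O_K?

split — (29) = 𝔭₁𝔭₂ with 𝔭₁ ≠ 𝔭₂

d = 93 ≡ 1 (mod 4), so O_K = ℤ[(1+√93)/2] and disc(K) = d = 93.
Since gcd(29, 93) = 1 the prime 29 does not ramify.
Legendre symbol by Euler's criterion: (93/29) ≡ 93^14 ≡ 1 (mod 29), i.e. (93/29) = 1.
(93/29) = 1, so 29 splits.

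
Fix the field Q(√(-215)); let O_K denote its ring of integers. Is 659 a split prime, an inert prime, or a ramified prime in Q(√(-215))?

d = -215 ≡ 1 (mod 4), so O_K = ℤ[(1+√-215)/2] and disc(K) = d = -215.
disc(K) = -215 is not divisible by 659; 659 is unramified.
Legendre symbol by Euler's criterion: (-215/659) ≡ (-215)^329 ≡ 1 (mod 659), i.e. (-215/659) = 1.
(-215/659) = 1, so 659 splits.

659 splits in O_K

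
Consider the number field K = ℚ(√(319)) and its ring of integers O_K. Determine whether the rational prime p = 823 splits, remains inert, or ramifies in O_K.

split — (823) = 𝔭₁𝔭₂ with 𝔭₁ ≠ 𝔭₂

319 mod 4 = 3, hence disc K = 4·319 = 1276 and O_K = ℤ[√319].
Since gcd(823, 1276) = 1 the prime 823 does not ramify.
(319/823) = 319^411 mod 823 = 1, giving Legendre symbol 1.
Legendre symbol 1 ⇒ 823 is split.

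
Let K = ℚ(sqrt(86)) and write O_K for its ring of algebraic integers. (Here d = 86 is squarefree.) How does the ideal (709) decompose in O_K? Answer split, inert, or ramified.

86 mod 4 = 2, hence disc K = 4·86 = 344 and O_K = ℤ[√86].
Since gcd(709, 344) = 1 the prime 709 does not ramify.
Euler's criterion: 86^354 mod 709 = 708. Thus (86|709) = -1.
Legendre symbol -1 ⇒ 709 is inert.

inert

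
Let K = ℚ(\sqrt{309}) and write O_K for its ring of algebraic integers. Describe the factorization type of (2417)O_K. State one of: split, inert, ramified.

p splits

309 mod 4 = 1, hence disc K = 309 and O_K = ℤ[(1+√309)/2].
disc(K) = 309 is not divisible by 2417; 2417 is unramified.
(309/2417) = 309^1208 mod 2417 = 1, giving Legendre symbol 1.
(309/2417) = 1, so 2417 splits.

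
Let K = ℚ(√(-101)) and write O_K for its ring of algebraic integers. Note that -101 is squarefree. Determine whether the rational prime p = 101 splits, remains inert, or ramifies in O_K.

ramified

-101 mod 4 = 3, hence disc K = 4·(-101) = -404 and O_K = ℤ[√-101].
disc(K) = -404 = 101·(-4), so p = 101 is ramified.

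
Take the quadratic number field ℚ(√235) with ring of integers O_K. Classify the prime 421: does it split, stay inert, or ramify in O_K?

235 mod 4 = 3, hence disc K = 4·235 = 940 and O_K = ℤ[√235].
disc(K) = 940 is not divisible by 421; 421 is unramified.
Euler's criterion: 235^210 mod 421 = 420. Thus (235|421) = -1.
Legendre symbol -1 ⇒ 421 is inert.

inert — (421) stays prime in O_K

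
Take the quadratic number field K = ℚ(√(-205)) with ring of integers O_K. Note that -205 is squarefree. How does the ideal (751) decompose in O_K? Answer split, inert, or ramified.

p splits

-205 mod 4 = 3, hence disc K = 4·(-205) = -820 and O_K = ℤ[√-205].
Since gcd(751, -820) = 1 the prime 751 does not ramify.
Compute (-205/751) via Euler: 546^((751-1)/2) mod 751 = 1, so (-205/751) = 1.
Legendre symbol 1 ⇒ 751 is split.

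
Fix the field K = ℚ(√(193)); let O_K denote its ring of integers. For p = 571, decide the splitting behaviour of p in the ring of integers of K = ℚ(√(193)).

split — (571) = 𝔭₁𝔭₂ with 𝔭₁ ≠ 𝔭₂

d = 193 ≡ 1 (mod 4), so O_K = ℤ[(1+√193)/2] and disc(K) = d = 193.
571 ∤ 193, so 571 is unramified.
(193/571) = 193^285 mod 571 = 1, giving Legendre symbol 1.
d is a quadratic residue mod p, hence 571 splits in O_K.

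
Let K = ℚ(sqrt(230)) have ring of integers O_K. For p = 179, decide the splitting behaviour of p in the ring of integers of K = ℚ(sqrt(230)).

d = 230 ≡ 2 (mod 4), so O_K = ℤ[√230] and disc(K) = 4d = 920.
179 ∤ 920, so 179 is unramified.
Euler's criterion: 230^89 mod 179 = 1. Thus (230|179) = 1.
Legendre symbol 1 ⇒ 179 is split.

p splits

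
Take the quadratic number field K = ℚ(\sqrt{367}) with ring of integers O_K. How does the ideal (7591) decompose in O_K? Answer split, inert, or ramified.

7591 remains inert

367 mod 4 = 3, hence disc K = 4·367 = 1468 and O_K = ℤ[√367].
disc(K) = 1468 is not divisible by 7591; 7591 is unramified.
Legendre symbol by Euler's criterion: (367/7591) ≡ 367^3795 ≡ 7590 (mod 7591), i.e. (367/7591) = -1.
(367/7591) = -1, so 7591 is inert.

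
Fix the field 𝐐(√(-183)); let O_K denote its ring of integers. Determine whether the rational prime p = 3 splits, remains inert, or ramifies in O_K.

ramified

Since -183 ≡ 1 mod 4, the ring of integers is ℤ[(1+√-183)/2] with discriminant -183.
3 divides disc(K) = -183, so 3 ramifies.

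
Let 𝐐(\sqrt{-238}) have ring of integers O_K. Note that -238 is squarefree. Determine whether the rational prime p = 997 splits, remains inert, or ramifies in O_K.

-238 mod 4 = 2, hence disc K = 4·(-238) = -952 and O_K = ℤ[√-238].
disc(K) = -952 is not divisible by 997; 997 is unramified.
(-238/997) = 759^498 mod 997 = 996, giving Legendre symbol -1.
Legendre symbol -1 ⇒ 997 is inert.

997 remains inert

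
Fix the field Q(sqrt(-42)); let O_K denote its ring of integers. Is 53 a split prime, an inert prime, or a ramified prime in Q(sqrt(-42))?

-42 mod 4 = 2, hence disc K = 4·(-42) = -168 and O_K = ℤ[√-42].
Since gcd(53, -168) = 1 the prime 53 does not ramify.
Legendre symbol by Euler's criterion: (-42/53) ≡ (-42)^26 ≡ 1 (mod 53), i.e. (-42/53) = 1.
d is a quadratic residue mod p, hence 53 splits in O_K.

split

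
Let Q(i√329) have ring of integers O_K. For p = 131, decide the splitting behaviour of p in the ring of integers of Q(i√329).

splits completely

d = -329 ≡ 3 (mod 4), so O_K = ℤ[√-329] and disc(K) = 4d = -1316.
131 ∤ -1316, so 131 is unramified.
Legendre symbol by Euler's criterion: (-329/131) ≡ (-329)^65 ≡ 1 (mod 131), i.e. (-329/131) = 1.
(-329/131) = 1, so 131 splits.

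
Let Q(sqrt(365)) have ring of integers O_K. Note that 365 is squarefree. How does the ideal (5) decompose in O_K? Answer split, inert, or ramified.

ramified — (5) = 𝔭²

365 mod 4 = 1, hence disc K = 365 and O_K = ℤ[(1+√365)/2].
5 divides disc(K) = 365, so 5 ramifies.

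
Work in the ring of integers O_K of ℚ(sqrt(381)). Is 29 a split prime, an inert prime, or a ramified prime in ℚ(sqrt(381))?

p splits

381 mod 4 = 1, hence disc K = 381 and O_K = ℤ[(1+√381)/2].
Since gcd(29, 381) = 1 the prime 29 does not ramify.
Euler's criterion: 381^14 mod 29 = 1. Thus (381|29) = 1.
Legendre symbol 1 ⇒ 29 is split.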